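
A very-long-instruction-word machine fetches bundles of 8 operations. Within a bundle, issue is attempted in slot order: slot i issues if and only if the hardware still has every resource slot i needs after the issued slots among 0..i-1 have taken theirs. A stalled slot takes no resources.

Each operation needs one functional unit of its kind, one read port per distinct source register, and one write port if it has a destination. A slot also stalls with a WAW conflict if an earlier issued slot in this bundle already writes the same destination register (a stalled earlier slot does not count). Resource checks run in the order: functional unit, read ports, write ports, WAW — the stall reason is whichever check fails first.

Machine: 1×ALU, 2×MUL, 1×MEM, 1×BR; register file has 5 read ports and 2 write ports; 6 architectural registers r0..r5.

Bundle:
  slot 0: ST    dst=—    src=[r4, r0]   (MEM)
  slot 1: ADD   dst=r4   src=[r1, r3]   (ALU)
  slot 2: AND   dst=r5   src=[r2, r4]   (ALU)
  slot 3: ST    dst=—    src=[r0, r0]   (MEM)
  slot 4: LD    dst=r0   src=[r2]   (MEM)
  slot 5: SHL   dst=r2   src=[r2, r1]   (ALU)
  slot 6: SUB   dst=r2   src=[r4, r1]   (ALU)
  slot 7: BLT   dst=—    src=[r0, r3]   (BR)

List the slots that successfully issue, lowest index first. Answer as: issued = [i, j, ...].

issued = [0, 1]

#0 MEM src=r4,r0 dispatched  <A:1 Mu:2 Ld:0 B:1 rd:3 wr:2>
#1 ALU src=r1,r3 dispatched  <A:0 Mu:2 Ld:0 B:1 rd:1 wr:1>
#2 ALU src=r2,r4 held:FU  <A:0 Mu:2 Ld:0 B:1 rd:1 wr:1>
#3 MEM src=r0,r0 held:FU  <A:0 Mu:2 Ld:0 B:1 rd:1 wr:1>
#4 MEM src=r2 held:FU  <A:0 Mu:2 Ld:0 B:1 rd:1 wr:1>
#5 ALU src=r2,r1 held:FU  <A:0 Mu:2 Ld:0 B:1 rd:1 wr:1>
#6 ALU src=r4,r1 held:FU  <A:0 Mu:2 Ld:0 B:1 rd:1 wr:1>
#7 BR src=r0,r3 held:RD_PORT  <A:0 Mu:2 Ld:0 B:1 rd:1 wr:1>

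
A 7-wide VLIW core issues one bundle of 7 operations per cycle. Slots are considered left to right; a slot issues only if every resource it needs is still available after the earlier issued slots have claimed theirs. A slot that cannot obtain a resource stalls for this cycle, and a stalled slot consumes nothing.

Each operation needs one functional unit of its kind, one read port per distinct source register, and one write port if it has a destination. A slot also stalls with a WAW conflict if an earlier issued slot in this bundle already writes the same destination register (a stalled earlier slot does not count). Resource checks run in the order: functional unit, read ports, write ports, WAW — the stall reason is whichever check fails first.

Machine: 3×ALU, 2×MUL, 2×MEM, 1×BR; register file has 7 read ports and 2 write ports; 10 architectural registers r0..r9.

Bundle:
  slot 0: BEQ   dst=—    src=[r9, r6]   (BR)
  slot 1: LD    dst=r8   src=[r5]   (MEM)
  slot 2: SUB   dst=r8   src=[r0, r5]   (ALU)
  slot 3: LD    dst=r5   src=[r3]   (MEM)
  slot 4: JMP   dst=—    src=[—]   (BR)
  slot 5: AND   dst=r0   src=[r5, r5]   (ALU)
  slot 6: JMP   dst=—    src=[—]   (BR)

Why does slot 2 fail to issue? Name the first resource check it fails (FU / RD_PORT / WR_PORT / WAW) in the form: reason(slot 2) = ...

#0 BR src=r9,r6 dispatched  <A:3 Mu:2 Ld:2 B:0 rd:5 wr:2>
#1 MEM src=r5 dispatched  <A:3 Mu:2 Ld:1 B:0 rd:4 wr:1>
#2 ALU src=r0,r5 held:WAW  <A:3 Mu:2 Ld:1 B:0 rd:4 wr:1>
#3 MEM src=r3 dispatched  <A:3 Mu:2 Ld:0 B:0 rd:3 wr:0>
#4 BR src=- held:FU  <A:3 Mu:2 Ld:0 B:0 rd:3 wr:0>
#5 ALU src=r5,r5 held:WR_PORT  <A:3 Mu:2 Ld:0 B:0 rd:3 wr:0>
#6 BR src=- held:FU  <A:3 Mu:2 Ld:0 B:0 rd:3 wr:0>

reason(slot 2) = WAW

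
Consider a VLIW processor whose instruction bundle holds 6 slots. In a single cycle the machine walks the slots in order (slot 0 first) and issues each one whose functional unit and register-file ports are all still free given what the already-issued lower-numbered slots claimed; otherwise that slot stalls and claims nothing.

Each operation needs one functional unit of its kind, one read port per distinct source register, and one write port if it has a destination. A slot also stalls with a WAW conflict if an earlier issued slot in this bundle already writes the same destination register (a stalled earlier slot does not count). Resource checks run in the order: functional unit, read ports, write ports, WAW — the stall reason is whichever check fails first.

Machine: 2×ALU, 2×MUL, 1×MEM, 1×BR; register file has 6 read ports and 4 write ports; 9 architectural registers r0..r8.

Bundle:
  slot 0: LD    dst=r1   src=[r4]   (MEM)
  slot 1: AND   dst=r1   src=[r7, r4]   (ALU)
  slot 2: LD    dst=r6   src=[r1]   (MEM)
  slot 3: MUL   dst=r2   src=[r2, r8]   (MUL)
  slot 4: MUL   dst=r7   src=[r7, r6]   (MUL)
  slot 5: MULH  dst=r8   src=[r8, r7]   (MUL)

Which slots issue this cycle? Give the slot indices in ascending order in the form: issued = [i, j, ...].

(0) want 1×MEM +1rd +1wr — yes → AL2|MU2|ME0|BR1|rd5|wr3
(1) want 1×ALU +2rd +1wr — WAW → AL2|MU2|ME0|BR1|rd5|wr3
(2) want 1×MEM +1rd +1wr — FU → AL2|MU2|ME0|BR1|rd5|wr3
(3) want 1×MUL +2rd +1wr — yes → AL2|MU1|ME0|BR1|rd3|wr2
(4) want 1×MUL +2rd +1wr — yes → AL2|MU0|ME0|BR1|rd1|wr1
(5) want 1×MUL +2rd +1wr — FU → AL2|MU0|ME0|BR1|rd1|wr1

issued = [0, 3, 4]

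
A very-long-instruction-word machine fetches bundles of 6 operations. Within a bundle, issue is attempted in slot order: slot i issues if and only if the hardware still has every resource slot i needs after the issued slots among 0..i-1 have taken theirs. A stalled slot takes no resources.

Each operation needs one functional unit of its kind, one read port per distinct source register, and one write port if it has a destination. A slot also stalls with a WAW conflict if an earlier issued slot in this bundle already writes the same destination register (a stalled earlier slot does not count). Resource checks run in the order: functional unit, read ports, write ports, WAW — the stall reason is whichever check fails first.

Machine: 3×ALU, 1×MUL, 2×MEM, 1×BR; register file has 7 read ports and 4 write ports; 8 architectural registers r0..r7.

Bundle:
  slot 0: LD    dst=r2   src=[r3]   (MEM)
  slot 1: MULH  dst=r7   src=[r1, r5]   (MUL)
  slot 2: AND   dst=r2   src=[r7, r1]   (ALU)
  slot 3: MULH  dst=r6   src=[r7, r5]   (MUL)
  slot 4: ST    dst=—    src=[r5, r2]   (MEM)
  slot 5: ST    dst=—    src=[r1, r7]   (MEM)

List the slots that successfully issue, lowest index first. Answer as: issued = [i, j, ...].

slot 0 (MEM): ISSUE — free A3,Mu1,Ld1,B1 rp6 wp3
slot 1 (MUL): ISSUE — free A3,Mu0,Ld1,B1 rp4 wp2
slot 2 (ALU): stall WAW — free A3,Mu0,Ld1,B1 rp4 wp2
slot 3 (MUL): stall FU — free A3,Mu0,Ld1,B1 rp4 wp2
slot 4 (MEM): ISSUE — free A3,Mu0,Ld0,B1 rp2 wp2
slot 5 (MEM): stall FU — free A3,Mu0,Ld0,B1 rp2 wp2

issued = [0, 1, 4]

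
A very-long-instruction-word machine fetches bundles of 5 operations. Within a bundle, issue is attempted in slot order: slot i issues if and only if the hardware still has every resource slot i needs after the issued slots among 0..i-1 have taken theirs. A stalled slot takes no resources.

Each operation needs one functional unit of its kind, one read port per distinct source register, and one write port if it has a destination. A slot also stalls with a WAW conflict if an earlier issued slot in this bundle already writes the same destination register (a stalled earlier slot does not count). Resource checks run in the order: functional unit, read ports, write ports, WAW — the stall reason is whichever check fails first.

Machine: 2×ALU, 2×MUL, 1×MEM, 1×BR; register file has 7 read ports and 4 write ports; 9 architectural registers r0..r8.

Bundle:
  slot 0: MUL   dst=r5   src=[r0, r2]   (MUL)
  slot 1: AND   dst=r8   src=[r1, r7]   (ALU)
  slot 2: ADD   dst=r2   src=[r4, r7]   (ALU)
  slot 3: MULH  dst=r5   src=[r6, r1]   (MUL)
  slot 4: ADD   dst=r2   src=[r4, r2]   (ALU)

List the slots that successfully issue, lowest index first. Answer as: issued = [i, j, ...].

#0 MUL src=r0,r2 dispatched  <A:2 Mu:1 Ld:1 B:1 rd:5 wr:3>
#1 ALU src=r1,r7 dispatched  <A:1 Mu:1 Ld:1 B:1 rd:3 wr:2>
#2 ALU src=r4,r7 dispatched  <A:0 Mu:1 Ld:1 B:1 rd:1 wr:1>
#3 MUL src=r6,r1 held:RD_PORT  <A:0 Mu:1 Ld:1 B:1 rd:1 wr:1>
#4 ALU src=r4,r2 held:FU  <A:0 Mu:1 Ld:1 B:1 rd:1 wr:1>

issued = [0, 1, 2]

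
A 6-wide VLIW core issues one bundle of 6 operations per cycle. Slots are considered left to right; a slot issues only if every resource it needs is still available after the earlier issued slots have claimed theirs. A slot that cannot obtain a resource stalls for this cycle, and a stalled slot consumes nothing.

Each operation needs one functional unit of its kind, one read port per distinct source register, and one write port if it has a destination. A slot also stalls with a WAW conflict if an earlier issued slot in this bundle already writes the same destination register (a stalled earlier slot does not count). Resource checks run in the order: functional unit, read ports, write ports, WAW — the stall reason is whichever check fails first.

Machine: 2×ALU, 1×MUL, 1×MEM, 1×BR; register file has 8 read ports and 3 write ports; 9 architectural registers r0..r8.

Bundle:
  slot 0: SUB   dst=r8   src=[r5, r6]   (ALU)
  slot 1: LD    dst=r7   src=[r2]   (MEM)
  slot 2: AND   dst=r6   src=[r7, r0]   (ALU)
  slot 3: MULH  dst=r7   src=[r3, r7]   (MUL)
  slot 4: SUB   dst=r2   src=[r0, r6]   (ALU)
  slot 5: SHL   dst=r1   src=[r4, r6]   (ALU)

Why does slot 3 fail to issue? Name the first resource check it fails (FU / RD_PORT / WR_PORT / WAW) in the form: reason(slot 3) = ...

#0 ALU src=r5,r6 dispatched  <A:1 Mu:1 Ld:1 B:1 rd:6 wr:2>
#1 MEM src=r2 dispatched  <A:1 Mu:1 Ld:0 B:1 rd:5 wr:1>
#2 ALU src=r7,r0 dispatched  <A:0 Mu:1 Ld:0 B:1 rd:3 wr:0>
#3 MUL src=r3,r7 held:WR_PORT  <A:0 Mu:1 Ld:0 B:1 rd:3 wr:0>
#4 ALU src=r0,r6 held:FU  <A:0 Mu:1 Ld:0 B:1 rd:3 wr:0>
#5 ALU src=r4,r6 held:FU  <A:0 Mu:1 Ld:0 B:1 rd:3 wr:0>

reason(slot 3) = WR_PORT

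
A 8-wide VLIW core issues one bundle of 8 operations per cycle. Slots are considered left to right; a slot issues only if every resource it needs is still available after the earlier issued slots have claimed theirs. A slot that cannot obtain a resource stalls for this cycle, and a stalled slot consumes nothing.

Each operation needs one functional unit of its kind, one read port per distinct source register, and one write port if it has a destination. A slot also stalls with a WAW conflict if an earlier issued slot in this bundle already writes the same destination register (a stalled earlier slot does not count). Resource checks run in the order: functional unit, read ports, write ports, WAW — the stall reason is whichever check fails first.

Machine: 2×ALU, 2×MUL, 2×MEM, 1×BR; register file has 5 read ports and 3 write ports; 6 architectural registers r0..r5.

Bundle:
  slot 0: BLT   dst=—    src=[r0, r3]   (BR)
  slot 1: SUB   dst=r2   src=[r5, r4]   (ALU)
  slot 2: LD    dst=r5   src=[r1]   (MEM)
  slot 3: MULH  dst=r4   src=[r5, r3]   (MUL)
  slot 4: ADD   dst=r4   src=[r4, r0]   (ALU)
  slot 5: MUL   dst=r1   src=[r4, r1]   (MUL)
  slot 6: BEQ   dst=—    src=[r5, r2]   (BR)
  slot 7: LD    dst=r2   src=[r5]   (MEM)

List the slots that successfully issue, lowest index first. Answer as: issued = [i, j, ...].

slot 0 (BR): ISSUE — free A2,Mu2,Ld2,B0 rp3 wp3
slot 1 (ALU): ISSUE — free A1,Mu2,Ld2,B0 rp1 wp2
slot 2 (MEM): ISSUE — free A1,Mu2,Ld1,B0 rp0 wp1
slot 3 (MUL): stall RD_PORT — free A1,Mu2,Ld1,B0 rp0 wp1
slot 4 (ALU): stall RD_PORT — free A1,Mu2,Ld1,B0 rp0 wp1
slot 5 (MUL): stall RD_PORT — free A1,Mu2,Ld1,B0 rp0 wp1
slot 6 (BR): stall FU — free A1,Mu2,Ld1,B0 rp0 wp1
slot 7 (MEM): stall RD_PORT — free A1,Mu2,Ld1,B0 rp0 wp1

issued = [0, 1, 2]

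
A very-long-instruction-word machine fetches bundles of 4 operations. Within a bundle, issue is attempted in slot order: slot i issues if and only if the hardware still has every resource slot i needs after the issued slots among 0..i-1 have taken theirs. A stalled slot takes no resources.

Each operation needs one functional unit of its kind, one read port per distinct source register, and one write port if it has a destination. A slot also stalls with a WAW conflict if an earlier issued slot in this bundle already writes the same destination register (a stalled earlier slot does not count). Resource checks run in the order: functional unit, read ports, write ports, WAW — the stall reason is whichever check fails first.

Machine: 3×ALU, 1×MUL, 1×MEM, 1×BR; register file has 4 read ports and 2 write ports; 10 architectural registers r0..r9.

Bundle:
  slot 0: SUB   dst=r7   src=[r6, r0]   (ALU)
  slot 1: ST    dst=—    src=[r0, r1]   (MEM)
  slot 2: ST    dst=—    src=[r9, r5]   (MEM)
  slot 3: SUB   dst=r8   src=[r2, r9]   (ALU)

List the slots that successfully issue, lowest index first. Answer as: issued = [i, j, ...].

  0. ALU→r7 ⇒ go  {2A/1Mu/1Ld/1B | 2r 1w}
  1. MEM ⇒ go  {2A/1Mu/0Ld/1B | 0r 1w}
  2. MEM ⇒ no(FU)  {2A/1Mu/0Ld/1B | 0r 1w}
  3. ALU→r8 ⇒ no(RD_PORT)  {2A/1Mu/0Ld/1B | 0r 1w}

issued = [0, 1]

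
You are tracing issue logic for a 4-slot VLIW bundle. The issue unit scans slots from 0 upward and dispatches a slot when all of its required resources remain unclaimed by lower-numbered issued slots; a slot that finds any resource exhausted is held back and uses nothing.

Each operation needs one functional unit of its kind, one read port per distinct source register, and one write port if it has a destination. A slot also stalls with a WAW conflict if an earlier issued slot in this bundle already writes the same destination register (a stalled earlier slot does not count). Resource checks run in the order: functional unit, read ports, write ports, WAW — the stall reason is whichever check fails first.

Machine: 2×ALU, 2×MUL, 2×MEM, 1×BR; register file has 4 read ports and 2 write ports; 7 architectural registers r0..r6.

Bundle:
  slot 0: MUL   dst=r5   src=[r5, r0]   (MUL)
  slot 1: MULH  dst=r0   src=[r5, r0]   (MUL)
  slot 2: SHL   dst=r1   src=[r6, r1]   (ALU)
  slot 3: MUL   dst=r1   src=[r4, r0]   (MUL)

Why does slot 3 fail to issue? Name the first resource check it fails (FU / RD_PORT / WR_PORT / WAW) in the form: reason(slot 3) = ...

slot 0 (MUL): ISSUE — free A2,Mu1,Ld2,B1 rp2 wp1
slot 1 (MUL): ISSUE — free A2,Mu0,Ld2,B1 rp0 wp0
slot 2 (ALU): stall RD_PORT — free A2,Mu0,Ld2,B1 rp0 wp0
slot 3 (MUL): stall FU — free A2,Mu0,Ld2,B1 rp0 wp0

reason(slot 3) = FU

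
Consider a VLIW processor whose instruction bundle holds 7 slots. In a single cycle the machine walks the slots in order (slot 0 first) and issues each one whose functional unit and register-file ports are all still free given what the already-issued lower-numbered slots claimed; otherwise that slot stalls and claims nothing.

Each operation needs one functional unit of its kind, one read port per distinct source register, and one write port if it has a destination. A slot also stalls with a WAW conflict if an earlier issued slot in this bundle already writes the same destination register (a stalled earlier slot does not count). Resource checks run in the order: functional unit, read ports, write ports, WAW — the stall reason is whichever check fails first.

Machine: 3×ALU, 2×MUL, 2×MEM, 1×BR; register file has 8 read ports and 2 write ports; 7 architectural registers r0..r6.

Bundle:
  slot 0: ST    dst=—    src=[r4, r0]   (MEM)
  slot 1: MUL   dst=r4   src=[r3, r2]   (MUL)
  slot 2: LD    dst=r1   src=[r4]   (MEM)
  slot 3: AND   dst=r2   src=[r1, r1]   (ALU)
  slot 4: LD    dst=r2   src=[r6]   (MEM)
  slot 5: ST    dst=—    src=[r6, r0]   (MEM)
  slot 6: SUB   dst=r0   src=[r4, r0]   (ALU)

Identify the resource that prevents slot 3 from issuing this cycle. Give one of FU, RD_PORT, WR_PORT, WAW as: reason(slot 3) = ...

(0) want 1×MEM +2rd +0wr — yes → AL3|MU2|ME1|BR1|rd6|wr2
(1) want 1×MUL +2rd +1wr — yes → AL3|MU1|ME1|BR1|rd4|wr1
(2) want 1×MEM +1rd +1wr — yes → AL3|MU1|ME0|BR1|rd3|wr0
(3) want 1×ALU +1rd +1wr — WR_PORT → AL3|MU1|ME0|BR1|rd3|wr0
(4) want 1×MEM +1rd +1wr — FU → AL3|MU1|ME0|BR1|rd3|wr0
(5) want 1×MEM +2rd +0wr — FU → AL3|MU1|ME0|BR1|rd3|wr0
(6) want 1×ALU +2rd +1wr — WR_PORT → AL3|MU1|ME0|BR1|rd3|wr0

reason(slot 3) = WR_PORT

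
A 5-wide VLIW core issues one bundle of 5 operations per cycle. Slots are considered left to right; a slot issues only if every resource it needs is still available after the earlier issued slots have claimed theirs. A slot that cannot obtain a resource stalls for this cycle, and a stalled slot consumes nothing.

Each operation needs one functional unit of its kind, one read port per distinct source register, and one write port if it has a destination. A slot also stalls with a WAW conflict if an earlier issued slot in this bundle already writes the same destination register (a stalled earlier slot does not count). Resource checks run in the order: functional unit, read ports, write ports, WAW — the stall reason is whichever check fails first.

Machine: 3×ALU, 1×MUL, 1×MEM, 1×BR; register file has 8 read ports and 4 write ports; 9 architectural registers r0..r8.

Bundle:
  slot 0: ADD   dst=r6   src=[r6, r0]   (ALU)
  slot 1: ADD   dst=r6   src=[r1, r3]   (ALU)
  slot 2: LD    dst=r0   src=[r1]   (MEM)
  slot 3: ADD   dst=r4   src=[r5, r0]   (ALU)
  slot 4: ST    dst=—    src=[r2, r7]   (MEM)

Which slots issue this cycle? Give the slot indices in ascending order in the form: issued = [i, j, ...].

#0 ALU src=r6,r0 dispatched  <A:2 Mu:1 Ld:1 B:1 rd:6 wr:3>
#1 ALU src=r1,r3 held:WAW  <A:2 Mu:1 Ld:1 B:1 rd:6 wr:3>
#2 MEM src=r1 dispatched  <A:2 Mu:1 Ld:0 B:1 rd:5 wr:2>
#3 ALU src=r5,r0 dispatched  <A:1 Mu:1 Ld:0 B:1 rd:3 wr:1>
#4 MEM src=r2,r7 held:FU  <A:1 Mu:1 Ld:0 B:1 rd:3 wr:1>

issued = [0, 2, 3]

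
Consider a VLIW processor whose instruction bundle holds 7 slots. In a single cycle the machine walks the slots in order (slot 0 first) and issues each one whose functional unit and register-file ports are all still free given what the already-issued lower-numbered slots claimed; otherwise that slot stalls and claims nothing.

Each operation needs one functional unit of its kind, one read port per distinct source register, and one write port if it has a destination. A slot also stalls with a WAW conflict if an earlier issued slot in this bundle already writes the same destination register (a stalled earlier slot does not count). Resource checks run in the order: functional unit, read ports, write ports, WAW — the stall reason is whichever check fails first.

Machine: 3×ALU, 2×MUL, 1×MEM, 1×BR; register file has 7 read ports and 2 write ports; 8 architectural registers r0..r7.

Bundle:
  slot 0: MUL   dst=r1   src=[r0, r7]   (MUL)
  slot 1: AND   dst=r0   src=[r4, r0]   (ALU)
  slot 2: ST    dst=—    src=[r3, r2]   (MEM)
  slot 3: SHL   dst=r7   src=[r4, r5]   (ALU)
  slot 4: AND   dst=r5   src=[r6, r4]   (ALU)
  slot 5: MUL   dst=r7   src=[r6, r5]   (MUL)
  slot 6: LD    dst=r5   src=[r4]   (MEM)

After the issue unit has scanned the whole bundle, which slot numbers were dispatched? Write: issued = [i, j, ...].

issued = [0, 1, 2]

slot 0 (MUL): ISSUE — free A3,Mu1,Ld1,B1 rp5 wp1
slot 1 (ALU): ISSUE — free A2,Mu1,Ld1,B1 rp3 wp0
slot 2 (MEM): ISSUE — free A2,Mu1,Ld0,B1 rp1 wp0
slot 3 (ALU): stall RD_PORT — free A2,Mu1,Ld0,B1 rp1 wp0
slot 4 (ALU): stall RD_PORT — free A2,Mu1,Ld0,B1 rp1 wp0
slot 5 (MUL): stall RD_PORT — free A2,Mu1,Ld0,B1 rp1 wp0
slot 6 (MEM): stall FU — free A2,Mu1,Ld0,B1 rp1 wp0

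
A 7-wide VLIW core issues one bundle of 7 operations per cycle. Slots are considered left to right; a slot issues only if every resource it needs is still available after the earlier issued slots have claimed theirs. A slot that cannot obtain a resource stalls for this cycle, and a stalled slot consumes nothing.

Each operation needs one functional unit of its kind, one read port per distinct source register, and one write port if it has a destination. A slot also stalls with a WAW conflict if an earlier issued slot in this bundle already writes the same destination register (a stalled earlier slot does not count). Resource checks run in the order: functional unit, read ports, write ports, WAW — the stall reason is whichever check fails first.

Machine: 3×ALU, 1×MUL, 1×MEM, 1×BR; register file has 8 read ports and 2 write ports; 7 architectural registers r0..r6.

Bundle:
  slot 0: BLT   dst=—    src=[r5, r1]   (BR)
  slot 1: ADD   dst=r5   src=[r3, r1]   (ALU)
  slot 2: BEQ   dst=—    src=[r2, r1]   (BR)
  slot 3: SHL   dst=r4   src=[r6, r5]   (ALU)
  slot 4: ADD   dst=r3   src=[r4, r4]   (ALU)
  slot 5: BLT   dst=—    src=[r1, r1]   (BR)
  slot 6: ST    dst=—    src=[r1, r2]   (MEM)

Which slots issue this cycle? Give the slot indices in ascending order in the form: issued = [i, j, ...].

issued = [0, 1, 3, 6]

#0 BR src=r5,r1 dispatched  <A:3 Mu:1 Ld:1 B:0 rd:6 wr:2>
#1 ALU src=r3,r1 dispatched  <A:2 Mu:1 Ld:1 B:0 rd:4 wr:1>
#2 BR src=r2,r1 held:FU  <A:2 Mu:1 Ld:1 B:0 rd:4 wr:1>
#3 ALU src=r6,r5 dispatched  <A:1 Mu:1 Ld:1 B:0 rd:2 wr:0>
#4 ALU src=r4,r4 held:WR_PORT  <A:1 Mu:1 Ld:1 B:0 rd:2 wr:0>
#5 BR src=r1,r1 held:FU  <A:1 Mu:1 Ld:1 B:0 rd:2 wr:0>
#6 MEM src=r1,r2 dispatched  <A:1 Mu:1 Ld:0 B:0 rd:0 wr:0>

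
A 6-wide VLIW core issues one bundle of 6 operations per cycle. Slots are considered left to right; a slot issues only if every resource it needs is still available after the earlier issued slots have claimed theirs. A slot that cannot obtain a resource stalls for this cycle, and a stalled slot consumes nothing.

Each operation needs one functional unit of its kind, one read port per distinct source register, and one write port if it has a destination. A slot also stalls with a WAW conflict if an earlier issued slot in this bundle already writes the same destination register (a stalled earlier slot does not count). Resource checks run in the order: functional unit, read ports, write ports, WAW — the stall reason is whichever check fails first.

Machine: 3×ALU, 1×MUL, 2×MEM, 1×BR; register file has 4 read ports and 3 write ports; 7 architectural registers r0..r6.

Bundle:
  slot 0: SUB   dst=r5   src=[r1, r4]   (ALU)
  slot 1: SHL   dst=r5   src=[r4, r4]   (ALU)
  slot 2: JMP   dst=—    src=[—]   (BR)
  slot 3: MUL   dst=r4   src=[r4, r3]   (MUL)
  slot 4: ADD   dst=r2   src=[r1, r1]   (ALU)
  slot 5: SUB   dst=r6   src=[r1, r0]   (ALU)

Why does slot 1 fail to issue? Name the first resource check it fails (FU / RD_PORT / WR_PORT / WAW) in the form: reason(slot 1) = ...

reason(slot 1) = WAW

  0. ALU→r5 ⇒ go  {2A/1Mu/2Ld/1B | 2r 2w}
  1. ALU→r5 ⇒ no(WAW)  {2A/1Mu/2Ld/1B | 2r 2w}
  2. BR ⇒ go  {2A/1Mu/2Ld/0B | 2r 2w}
  3. MUL→r4 ⇒ go  {2A/0Mu/2Ld/0B | 0r 1w}
  4. ALU→r2 ⇒ no(RD_PORT)  {2A/0Mu/2Ld/0B | 0r 1w}
  5. ALU→r6 ⇒ no(RD_PORT)  {2A/0Mu/2Ld/0B | 0r 1w}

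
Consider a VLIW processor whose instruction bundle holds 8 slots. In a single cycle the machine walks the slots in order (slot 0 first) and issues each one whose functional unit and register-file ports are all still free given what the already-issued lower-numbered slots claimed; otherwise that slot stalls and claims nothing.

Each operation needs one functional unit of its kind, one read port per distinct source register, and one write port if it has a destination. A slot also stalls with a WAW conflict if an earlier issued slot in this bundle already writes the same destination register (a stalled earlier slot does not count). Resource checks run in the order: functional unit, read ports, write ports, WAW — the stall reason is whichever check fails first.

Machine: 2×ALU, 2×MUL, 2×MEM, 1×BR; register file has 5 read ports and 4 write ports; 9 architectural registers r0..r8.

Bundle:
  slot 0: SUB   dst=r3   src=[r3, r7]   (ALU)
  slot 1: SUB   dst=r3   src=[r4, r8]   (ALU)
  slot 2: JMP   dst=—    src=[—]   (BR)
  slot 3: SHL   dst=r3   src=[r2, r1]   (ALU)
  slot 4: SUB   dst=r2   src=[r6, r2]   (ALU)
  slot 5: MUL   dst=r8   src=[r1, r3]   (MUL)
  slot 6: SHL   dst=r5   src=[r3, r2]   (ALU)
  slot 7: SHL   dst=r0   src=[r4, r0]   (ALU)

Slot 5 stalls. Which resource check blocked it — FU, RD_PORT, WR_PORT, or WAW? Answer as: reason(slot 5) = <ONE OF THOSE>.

#0 ALU src=r3,r7 dispatched  <A:1 Mu:2 Ld:2 B:1 rd:3 wr:3>
#1 ALU src=r4,r8 held:WAW  <A:1 Mu:2 Ld:2 B:1 rd:3 wr:3>
#2 BR src=- dispatched  <A:1 Mu:2 Ld:2 B:0 rd:3 wr:3>
#3 ALU src=r2,r1 held:WAW  <A:1 Mu:2 Ld:2 B:0 rd:3 wr:3>
#4 ALU src=r6,r2 dispatched  <A:0 Mu:2 Ld:2 B:0 rd:1 wr:2>
#5 MUL src=r1,r3 held:RD_PORT  <A:0 Mu:2 Ld:2 B:0 rd:1 wr:2>
#6 ALU src=r3,r2 held:FU  <A:0 Mu:2 Ld:2 B:0 rd:1 wr:2>
#7 ALU src=r4,r0 held:FU  <A:0 Mu:2 Ld:2 B:0 rd:1 wr:2>

reason(slot 5) = RD_PORT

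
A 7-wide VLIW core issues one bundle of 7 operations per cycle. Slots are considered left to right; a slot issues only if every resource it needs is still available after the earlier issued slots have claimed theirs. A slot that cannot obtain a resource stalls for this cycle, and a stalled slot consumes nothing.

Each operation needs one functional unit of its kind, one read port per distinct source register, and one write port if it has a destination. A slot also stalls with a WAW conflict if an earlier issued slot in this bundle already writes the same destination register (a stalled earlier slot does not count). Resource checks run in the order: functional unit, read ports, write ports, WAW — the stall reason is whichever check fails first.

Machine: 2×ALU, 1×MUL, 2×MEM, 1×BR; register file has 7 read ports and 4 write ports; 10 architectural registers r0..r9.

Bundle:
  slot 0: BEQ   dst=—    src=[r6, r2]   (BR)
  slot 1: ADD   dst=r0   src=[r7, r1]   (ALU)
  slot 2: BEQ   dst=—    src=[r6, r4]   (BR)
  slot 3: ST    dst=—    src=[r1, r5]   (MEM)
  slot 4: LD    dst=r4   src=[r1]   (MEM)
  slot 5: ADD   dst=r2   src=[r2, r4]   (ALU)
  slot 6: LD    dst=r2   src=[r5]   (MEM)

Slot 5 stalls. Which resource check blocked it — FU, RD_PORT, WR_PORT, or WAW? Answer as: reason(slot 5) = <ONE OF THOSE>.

(0) want 1×BR +2rd +0wr — yes → AL2|MU1|ME2|BR0|rd5|wr4
(1) want 1×ALU +2rd +1wr — yes → AL1|MU1|ME2|BR0|rd3|wr3
(2) want 1×BR +2rd +0wr — FU → AL1|MU1|ME2|BR0|rd3|wr3
(3) want 1×MEM +2rd +0wr — yes → AL1|MU1|ME1|BR0|rd1|wr3
(4) want 1×MEM +1rd +1wr — yes → AL1|MU1|ME0|BR0|rd0|wr2
(5) want 1×ALU +2rd +1wr — RD_PORT → AL1|MU1|ME0|BR0|rd0|wr2
(6) want 1×MEM +1rd +1wr — FU → AL1|MU1|ME0|BR0|rd0|wr2

reason(slot 5) = RD_PORT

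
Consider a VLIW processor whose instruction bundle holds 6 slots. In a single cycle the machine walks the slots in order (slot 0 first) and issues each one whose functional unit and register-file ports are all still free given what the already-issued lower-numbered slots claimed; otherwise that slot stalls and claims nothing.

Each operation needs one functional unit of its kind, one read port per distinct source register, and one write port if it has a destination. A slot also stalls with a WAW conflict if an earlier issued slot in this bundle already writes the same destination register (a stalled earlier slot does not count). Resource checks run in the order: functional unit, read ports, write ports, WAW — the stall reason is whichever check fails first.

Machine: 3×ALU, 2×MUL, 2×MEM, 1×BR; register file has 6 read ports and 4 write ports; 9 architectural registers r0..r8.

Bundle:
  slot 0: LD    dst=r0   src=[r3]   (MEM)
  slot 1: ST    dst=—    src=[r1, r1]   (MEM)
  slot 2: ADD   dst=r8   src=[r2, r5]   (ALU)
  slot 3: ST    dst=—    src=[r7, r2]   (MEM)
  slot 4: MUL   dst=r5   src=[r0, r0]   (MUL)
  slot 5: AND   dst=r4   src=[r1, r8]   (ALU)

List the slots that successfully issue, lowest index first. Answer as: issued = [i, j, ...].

(0) want 1×MEM +1rd +1wr — yes → AL3|MU2|ME1|BR1|rd5|wr3
(1) want 1×MEM +1rd +0wr — yes → AL3|MU2|ME0|BR1|rd4|wr3
(2) want 1×ALU +2rd +1wr — yes → AL2|MU2|ME0|BR1|rd2|wr2
(3) want 1×MEM +2rd +0wr — FU → AL2|MU2|ME0|BR1|rd2|wr2
(4) want 1×MUL +1rd +1wr — yes → AL2|MU1|ME0|BR1|rd1|wr1
(5) want 1×ALU +2rd +1wr — RD_PORT → AL2|MU1|ME0|BR1|rd1|wr1

issued = [0, 1, 2, 4]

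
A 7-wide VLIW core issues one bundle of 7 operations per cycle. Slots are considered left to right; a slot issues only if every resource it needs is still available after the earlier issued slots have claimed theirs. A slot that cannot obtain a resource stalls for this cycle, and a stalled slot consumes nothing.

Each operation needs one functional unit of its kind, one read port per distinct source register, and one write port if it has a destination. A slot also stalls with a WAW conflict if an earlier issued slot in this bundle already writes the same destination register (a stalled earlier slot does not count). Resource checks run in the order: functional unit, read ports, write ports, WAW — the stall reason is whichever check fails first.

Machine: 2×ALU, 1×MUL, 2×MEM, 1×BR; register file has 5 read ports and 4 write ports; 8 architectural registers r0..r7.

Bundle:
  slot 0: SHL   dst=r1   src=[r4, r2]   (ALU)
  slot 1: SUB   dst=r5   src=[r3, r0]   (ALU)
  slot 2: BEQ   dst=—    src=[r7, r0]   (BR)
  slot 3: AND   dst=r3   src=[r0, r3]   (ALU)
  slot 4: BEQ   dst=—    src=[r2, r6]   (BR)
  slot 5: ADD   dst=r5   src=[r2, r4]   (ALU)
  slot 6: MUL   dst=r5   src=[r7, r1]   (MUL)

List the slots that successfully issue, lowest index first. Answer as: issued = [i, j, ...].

issued = [0, 1]

[0] ALU needs rd=2 wr=1: ok; after: ALU=1 MUL=1 MEM=2 BR=1, R=3, W=3
[1] ALU needs rd=2 wr=1: ok; after: ALU=0 MUL=1 MEM=2 BR=1, R=1, W=2
[2] BR needs rd=2 wr=0: RD_PORT; after: ALU=0 MUL=1 MEM=2 BR=1, R=1, W=2
[3] ALU needs rd=2 wr=1: FU; after: ALU=0 MUL=1 MEM=2 BR=1, R=1, W=2
[4] BR needs rd=2 wr=0: RD_PORT; after: ALU=0 MUL=1 MEM=2 BR=1, R=1, W=2
[5] ALU needs rd=2 wr=1: FU; after: ALU=0 MUL=1 MEM=2 BR=1, R=1, W=2
[6] MUL needs rd=2 wr=1: RD_PORT; after: ALU=0 MUL=1 MEM=2 BR=1, R=1, W=2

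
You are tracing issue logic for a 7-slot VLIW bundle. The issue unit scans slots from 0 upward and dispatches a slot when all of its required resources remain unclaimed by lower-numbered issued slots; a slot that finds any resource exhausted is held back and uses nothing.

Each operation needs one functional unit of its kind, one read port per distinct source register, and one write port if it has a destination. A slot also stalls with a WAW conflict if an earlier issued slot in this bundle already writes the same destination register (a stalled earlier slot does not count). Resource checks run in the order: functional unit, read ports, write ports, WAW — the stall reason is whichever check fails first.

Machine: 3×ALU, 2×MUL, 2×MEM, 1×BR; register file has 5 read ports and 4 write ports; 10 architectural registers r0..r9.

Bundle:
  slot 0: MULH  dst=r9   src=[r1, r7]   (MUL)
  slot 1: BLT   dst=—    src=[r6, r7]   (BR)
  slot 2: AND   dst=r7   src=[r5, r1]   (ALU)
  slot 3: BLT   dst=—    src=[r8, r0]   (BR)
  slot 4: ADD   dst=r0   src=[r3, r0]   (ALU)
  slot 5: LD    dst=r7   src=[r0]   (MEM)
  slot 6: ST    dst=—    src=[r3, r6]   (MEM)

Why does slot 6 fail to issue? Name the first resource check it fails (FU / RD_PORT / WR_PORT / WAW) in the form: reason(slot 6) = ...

(0) want 1×MUL +2rd +1wr — yes → AL3|MU1|ME2|BR1|rd3|wr3
(1) want 1×BR +2rd +0wr — yes → AL3|MU1|ME2|BR0|rd1|wr3
(2) want 1×ALU +2rd +1wr — RD_PORT → AL3|MU1|ME2|BR0|rd1|wr3
(3) want 1×BR +2rd +0wr — FU → AL3|MU1|ME2|BR0|rd1|wr3
(4) want 1×ALU +2rd +1wr — RD_PORT → AL3|MU1|ME2|BR0|rd1|wr3
(5) want 1×MEM +1rd +1wr — yes → AL3|MU1|ME1|BR0|rd0|wr2
(6) want 1×MEM +2rd +0wr — RD_PORT → AL3|MU1|ME1|BR0|rd0|wr2

reason(slot 6) = RD_PORT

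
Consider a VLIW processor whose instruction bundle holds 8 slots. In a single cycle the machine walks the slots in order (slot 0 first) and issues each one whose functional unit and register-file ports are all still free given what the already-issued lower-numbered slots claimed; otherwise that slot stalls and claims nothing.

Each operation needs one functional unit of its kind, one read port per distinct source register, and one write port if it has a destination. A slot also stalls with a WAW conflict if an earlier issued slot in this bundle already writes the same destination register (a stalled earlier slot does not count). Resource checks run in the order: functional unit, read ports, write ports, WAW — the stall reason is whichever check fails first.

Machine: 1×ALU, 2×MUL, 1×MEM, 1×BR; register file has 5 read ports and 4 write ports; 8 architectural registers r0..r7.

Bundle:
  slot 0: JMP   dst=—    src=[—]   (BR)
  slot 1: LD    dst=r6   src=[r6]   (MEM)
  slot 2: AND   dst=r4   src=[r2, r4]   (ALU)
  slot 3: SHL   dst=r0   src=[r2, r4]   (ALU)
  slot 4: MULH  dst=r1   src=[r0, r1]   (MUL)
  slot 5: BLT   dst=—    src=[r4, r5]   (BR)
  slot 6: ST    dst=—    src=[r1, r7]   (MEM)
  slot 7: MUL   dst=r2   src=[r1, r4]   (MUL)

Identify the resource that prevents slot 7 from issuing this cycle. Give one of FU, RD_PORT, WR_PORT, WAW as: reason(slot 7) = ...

reason(slot 7) = RD_PORT

[0] BR needs rd=0 wr=0: ok; after: ALU=1 MUL=2 MEM=1 BR=0, R=5, W=4
[1] MEM needs rd=1 wr=1: ok; after: ALU=1 MUL=2 MEM=0 BR=0, R=4, W=3
[2] ALU needs rd=2 wr=1: ok; after: ALU=0 MUL=2 MEM=0 BR=0, R=2, W=2
[3] ALU needs rd=2 wr=1: FU; after: ALU=0 MUL=2 MEM=0 BR=0, R=2, W=2
[4] MUL needs rd=2 wr=1: ok; after: ALU=0 MUL=1 MEM=0 BR=0, R=0, W=1
[5] BR needs rd=2 wr=0: FU; after: ALU=0 MUL=1 MEM=0 BR=0, R=0, W=1
[6] MEM needs rd=2 wr=0: FU; after: ALU=0 MUL=1 MEM=0 BR=0, R=0, W=1
[7] MUL needs rd=2 wr=1: RD_PORT; after: ALU=0 MUL=1 MEM=0 BR=0, R=0, W=1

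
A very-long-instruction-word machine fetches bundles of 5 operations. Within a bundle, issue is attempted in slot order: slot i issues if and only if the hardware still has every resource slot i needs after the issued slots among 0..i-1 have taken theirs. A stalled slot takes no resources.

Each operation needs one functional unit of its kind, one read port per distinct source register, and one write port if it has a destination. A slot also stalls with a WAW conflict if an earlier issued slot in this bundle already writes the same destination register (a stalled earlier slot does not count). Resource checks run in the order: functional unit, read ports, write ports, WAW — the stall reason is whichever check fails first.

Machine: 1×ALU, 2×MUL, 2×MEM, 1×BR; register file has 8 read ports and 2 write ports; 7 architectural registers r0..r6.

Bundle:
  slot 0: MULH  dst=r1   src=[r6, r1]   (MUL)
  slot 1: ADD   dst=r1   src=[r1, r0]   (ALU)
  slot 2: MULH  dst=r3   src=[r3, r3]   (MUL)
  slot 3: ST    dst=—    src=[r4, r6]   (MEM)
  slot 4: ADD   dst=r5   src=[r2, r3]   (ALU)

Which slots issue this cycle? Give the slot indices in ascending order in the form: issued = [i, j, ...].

(0) want 1×MUL +2rd +1wr — yes → AL1|MU1|ME2|BR1|rd6|wr1
(1) want 1×ALU +2rd +1wr — WAW → AL1|MU1|ME2|BR1|rd6|wr1
(2) want 1×MUL +1rd +1wr — yes → AL1|MU0|ME2|BR1|rd5|wr0
(3) want 1×MEM +2rd +0wr — yes → AL1|MU0|ME1|BR1|rd3|wr0
(4) want 1×ALU +2rd +1wr — WR_PORT → AL1|MU0|ME1|BR1|rd3|wr0

issued = [0, 2, 3]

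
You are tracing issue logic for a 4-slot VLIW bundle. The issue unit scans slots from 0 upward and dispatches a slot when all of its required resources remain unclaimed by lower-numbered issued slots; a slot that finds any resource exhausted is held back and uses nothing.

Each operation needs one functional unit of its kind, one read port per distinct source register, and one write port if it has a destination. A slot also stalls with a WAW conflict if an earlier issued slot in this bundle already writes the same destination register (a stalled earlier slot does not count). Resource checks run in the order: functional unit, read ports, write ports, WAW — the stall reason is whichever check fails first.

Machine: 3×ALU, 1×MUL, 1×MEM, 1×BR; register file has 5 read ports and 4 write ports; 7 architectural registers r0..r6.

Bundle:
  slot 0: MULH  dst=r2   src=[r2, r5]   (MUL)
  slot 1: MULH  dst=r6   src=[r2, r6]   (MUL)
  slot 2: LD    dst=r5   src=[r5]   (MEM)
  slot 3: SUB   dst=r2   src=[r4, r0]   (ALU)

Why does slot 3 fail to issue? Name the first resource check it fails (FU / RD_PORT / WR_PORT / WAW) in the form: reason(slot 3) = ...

(0) want 1×MUL +2rd +1wr — yes → AL3|MU0|ME1|BR1|rd3|wr3
(1) want 1×MUL +2rd +1wr — FU → AL3|MU0|ME1|BR1|rd3|wr3
(2) want 1×MEM +1rd +1wr — yes → AL3|MU0|ME0|BR1|rd2|wr2
(3) want 1×ALU +2rd +1wr — WAW → AL3|MU0|ME0|BR1|rd2|wr2

reason(slot 3) = WAW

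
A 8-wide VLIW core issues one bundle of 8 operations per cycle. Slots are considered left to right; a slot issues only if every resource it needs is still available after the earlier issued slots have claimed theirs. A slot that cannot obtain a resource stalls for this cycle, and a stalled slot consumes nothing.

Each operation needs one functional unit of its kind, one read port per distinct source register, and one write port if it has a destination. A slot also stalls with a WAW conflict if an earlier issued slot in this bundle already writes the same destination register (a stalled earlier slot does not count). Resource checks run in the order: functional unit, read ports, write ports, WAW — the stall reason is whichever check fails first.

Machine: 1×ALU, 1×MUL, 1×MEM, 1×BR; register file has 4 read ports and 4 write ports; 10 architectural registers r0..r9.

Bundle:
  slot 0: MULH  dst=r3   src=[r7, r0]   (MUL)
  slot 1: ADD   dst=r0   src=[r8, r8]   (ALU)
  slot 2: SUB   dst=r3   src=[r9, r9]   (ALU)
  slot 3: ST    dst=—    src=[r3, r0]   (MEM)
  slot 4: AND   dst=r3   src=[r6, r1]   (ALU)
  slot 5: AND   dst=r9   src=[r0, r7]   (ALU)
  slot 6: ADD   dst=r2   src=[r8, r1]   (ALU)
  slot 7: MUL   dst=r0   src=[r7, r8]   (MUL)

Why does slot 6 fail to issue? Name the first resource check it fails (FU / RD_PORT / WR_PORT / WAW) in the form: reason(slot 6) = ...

#0 MUL src=r7,r0 dispatched  <A:1 Mu:0 Ld:1 B:1 rd:2 wr:3>
#1 ALU src=r8,r8 dispatched  <A:0 Mu:0 Ld:1 B:1 rd:1 wr:2>
#2 ALU src=r9,r9 held:FU  <A:0 Mu:0 Ld:1 B:1 rd:1 wr:2>
#3 MEM src=r3,r0 held:RD_PORT  <A:0 Mu:0 Ld:1 B:1 rd:1 wr:2>
#4 ALU src=r6,r1 held:FU  <A:0 Mu:0 Ld:1 B:1 rd:1 wr:2>
#5 ALU src=r0,r7 held:FU  <A:0 Mu:0 Ld:1 B:1 rd:1 wr:2>
#6 ALU src=r8,r1 held:FU  <A:0 Mu:0 Ld:1 B:1 rd:1 wr:2>
#7 MUL src=r7,r8 held:FU  <A:0 Mu:0 Ld:1 B:1 rd:1 wr:2>

reason(slot 6) = FU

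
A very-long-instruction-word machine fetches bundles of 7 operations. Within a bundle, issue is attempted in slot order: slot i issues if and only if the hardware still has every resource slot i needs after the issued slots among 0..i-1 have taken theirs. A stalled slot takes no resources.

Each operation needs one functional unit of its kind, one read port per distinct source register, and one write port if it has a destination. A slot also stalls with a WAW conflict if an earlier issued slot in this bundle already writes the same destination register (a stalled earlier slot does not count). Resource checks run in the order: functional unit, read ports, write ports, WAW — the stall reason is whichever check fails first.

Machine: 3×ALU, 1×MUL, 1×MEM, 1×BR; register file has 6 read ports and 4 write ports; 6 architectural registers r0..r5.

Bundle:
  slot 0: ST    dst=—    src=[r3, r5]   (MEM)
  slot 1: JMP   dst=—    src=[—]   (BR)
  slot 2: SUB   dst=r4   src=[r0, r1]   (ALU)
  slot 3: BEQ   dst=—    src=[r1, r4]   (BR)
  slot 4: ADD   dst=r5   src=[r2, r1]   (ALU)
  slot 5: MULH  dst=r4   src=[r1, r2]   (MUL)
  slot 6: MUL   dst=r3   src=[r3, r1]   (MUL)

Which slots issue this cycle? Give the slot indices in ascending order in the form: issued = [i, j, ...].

(0) want 1×MEM +2rd +0wr — yes → AL3|MU1|ME0|BR1|rd4|wr4
(1) want 1×BR +0rd +0wr — yes → AL3|MU1|ME0|BR0|rd4|wr4
(2) want 1×ALU +2rd +1wr — yes → AL2|MU1|ME0|BR0|rd2|wr3
(3) want 1×BR +2rd +0wr — FU → AL2|MU1|ME0|BR0|rd2|wr3
(4) want 1×ALU +2rd +1wr — yes → AL1|MU1|ME0|BR0|rd0|wr2
(5) want 1×MUL +2rd +1wr — RD_PORT → AL1|MU1|ME0|BR0|rd0|wr2
(6) want 1×MUL +2rd +1wr — RD_PORT → AL1|MU1|ME0|BR0|rd0|wr2

issued = [0, 1, 2, 4]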